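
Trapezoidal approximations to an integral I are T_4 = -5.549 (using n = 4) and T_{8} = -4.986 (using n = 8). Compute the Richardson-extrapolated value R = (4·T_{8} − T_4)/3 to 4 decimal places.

R = (4·T_{8} − T_4) / 3 = (4·(-4.986) − (-5.549))/3 = (-14.395)/3 = -4.7983.

-4.7983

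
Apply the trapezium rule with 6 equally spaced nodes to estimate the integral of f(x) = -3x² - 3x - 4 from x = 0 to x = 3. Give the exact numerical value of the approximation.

h = (3 − 0)/5 = 0.6.
Nodes x₀,…,x₅ = 0, 0.6, 1.2, 1.8, 2.4, 3.
f(x) = -3x² - 3x - 4: f₀=-4, f₁=-6.88, f₂=-11.92, f₃=-19.12, f₄=-28.48, f₅=-40.
(h/2)·[f₀ + 2f₁ + 2f₂ + 2f₃ + 2f₄ + f₅] = 0.3·(-176.8) = -53.04.

-53.04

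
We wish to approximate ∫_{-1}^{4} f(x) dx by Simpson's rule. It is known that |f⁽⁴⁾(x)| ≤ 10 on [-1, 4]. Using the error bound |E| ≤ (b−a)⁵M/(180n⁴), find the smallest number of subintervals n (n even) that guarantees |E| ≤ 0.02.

Need 31250/(180n⁴) ≤ 0.02.
n⁴ ≥ 31250/(180·0.02) = 8680.56 ⇒ n ≥ 9.6524, so the smallest even n is 10. (n must be even for Simpson's rule.)

10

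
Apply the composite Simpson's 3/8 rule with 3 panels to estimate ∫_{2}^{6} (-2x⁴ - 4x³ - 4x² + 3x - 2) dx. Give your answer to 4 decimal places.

h = (6 − 2)/3 = 1.333333.
Nodes x₀,…,x₃ = 2, 3.333333, 4.666667, 6.
f(x) = -2x⁴ - 4x³ - 4x² + 3x - 2: f₀=-76, f₁=-431.506173, f₂=-1430.172840, f₃=-3584.
(3h/8)·[f₀ + 3f₁ + 3f₂ + f₃] = 0.5·(-9245.037037) = -4622.5185.

-4622.5185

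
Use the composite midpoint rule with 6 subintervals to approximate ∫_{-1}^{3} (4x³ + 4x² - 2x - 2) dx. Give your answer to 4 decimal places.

h = (3 − (-1))/6 = 0.666667.
Midpoints m₁,…,m₆ = -0.666667, 0, 0.666667, 1.333333, 2, 2.666667.
f(m₁)=-0.074074, f(m₂)=-2, f(m₃)=-0.370370, f(m₄)=11.925926, f(m₅)=42, f(m₆)=96.962963.
h·[f(m₁) + f(m₂) + f(m₃) + f(m₄) + f(m₅) + f(m₆)] = 0.666667·(148.444444) = 98.9630.

98.9630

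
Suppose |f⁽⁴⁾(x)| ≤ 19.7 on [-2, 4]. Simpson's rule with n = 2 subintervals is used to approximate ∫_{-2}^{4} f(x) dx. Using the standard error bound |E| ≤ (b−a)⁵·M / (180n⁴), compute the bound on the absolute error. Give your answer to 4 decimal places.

|E| ≤ (6)⁵·19.7 / (180·2⁴) = 153187.2/2880 = 53.1900.

53.1900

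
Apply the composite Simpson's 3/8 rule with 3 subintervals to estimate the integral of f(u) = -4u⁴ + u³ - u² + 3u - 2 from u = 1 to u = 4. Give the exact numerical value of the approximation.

h = (4 − 1)/3 = 1.
Nodes u₀,…,u₃ = 1, 2, 3, 4.
f(u) = -4u⁴ + u³ - u² + 3u - 2: f₀=-3, f₁=-56, f₂=-299, f₃=-966.
(3h/8)·[f₀ + 3f₁ + 3f₂ + f₃] = 0.375·(-2034) = -762.75.

-762.75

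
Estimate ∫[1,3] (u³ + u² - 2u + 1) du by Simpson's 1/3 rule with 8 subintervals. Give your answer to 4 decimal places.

22.6667

h = (3 − 1)/8 = 0.25.
Nodes u₀,…,u₈ = 1, 1.25, 1.5, 1.75, 2, 2.25, 2.5, 2.75, 3.
f(u) = u³ + u² - 2u + 1: f₀=1, f₁=2.015625, f₂=3.625, f₃=5.921875, f₄=9, f₅=12.953125, f₆=17.875, f₇=23.859375, f₈=31.
(h/3)·[f₀ + 4f₁ + 2f₂ + 4f₃ + 2f₄ + 4f₅ + 2f₆ + 4f₇ + f₈] = 0.083333·(272) = 22.6667.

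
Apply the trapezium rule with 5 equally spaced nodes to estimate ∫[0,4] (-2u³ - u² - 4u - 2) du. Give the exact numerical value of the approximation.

-198

h = (4 − 0)/4 = 1.
Nodes u₀,…,u₄ = 0, 1, 2, 3, 4.
f(u) = -2u³ - u² - 4u - 2: f₀=-2, f₁=-9, f₂=-30, f₃=-77, f₄=-162.
(h/2)·[f₀ + 2f₁ + 2f₂ + 2f₃ + f₄] = 0.5·(-396) = -198.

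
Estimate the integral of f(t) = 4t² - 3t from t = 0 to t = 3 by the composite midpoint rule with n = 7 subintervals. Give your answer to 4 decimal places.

h = (3 − 0)/7 = 0.428571.
Midpoints m₁,…,m₇ = 0.214286, 0.642857, 1.071429, 1.5, 1.928571, 2.357143, 2.785714.
f(m₁)=-0.459184, f(m₂)=-0.275510, f(m₃)=1.377551, f(m₄)=4.5, f(m₅)=9.091837, f(m₆)=15.153061, f(m₇)=22.683673.
h·[f(m₁) + f(m₂) + f(m₃) + f(m₄) + f(m₅) + f(m₆) + f(m₇)] = 0.428571·(52.071429) = 22.3163.

22.3163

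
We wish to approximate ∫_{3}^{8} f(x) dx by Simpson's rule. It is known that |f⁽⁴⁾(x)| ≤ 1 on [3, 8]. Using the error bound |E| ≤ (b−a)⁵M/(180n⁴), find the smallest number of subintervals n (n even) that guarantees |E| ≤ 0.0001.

Need 3125/(180n⁴) ≤ 0.0001.
n⁴ ≥ 3125/(180·0.0001) = 173611 ⇒ n ≥ 20.4124, so the smallest even n is 22. (n must be even for Simpson's rule.)

22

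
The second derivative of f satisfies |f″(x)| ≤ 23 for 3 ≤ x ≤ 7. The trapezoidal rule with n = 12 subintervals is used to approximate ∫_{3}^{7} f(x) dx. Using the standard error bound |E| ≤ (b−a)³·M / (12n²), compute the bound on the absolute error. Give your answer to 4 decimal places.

0.8519

|E| ≤ (4)³·23 / (12·12²) = 1472/1728 = 0.8519.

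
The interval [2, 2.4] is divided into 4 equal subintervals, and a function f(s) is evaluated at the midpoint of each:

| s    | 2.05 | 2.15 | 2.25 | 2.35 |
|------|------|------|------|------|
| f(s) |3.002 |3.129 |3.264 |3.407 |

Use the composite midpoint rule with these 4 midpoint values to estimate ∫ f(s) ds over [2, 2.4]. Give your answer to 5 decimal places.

1.28020

h = 0.1, n = 4.
h·[y(m₁) + y(m₂) + y(m₃) + y(m₄)] = 0.1·(12.802) = 1.28020.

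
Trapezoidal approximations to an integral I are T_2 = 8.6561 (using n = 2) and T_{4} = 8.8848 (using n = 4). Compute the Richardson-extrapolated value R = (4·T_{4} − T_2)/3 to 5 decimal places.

8.96103

R = (4·T_{4} − T_2) / 3 = (4·8.8848 − 8.6561)/3 = (26.8831)/3 = 8.96103.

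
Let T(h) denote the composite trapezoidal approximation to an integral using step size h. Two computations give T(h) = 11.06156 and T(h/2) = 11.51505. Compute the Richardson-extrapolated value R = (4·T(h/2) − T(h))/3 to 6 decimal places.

R = (4·T(h/2) − T(h)) / 3 = (4·11.51505 − 11.06156)/3 = (34.99864)/3 = 11.666213.

11.666213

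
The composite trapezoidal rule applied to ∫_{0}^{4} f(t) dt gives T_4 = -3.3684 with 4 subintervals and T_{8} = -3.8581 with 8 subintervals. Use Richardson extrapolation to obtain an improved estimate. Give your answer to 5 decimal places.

-4.02133

R = (4·T_{8} − T_4) / 3 = (4·(-3.8581) − (-3.3684))/3 = (-12.0640)/3 = -4.02133.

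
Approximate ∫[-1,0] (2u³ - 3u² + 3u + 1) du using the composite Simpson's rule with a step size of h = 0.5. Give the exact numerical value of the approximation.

-2

h = (0 − (-1))/2 = 0.5.
Nodes u₀,…,u₂ = -1, -0.5, 0.
f(u) = 2u³ - 3u² + 3u + 1: f₀=-7, f₁=-1.5, f₂=1.
(h/3)·[f₀ + 4f₁ + f₂] = 0.166667·(-12) = -2.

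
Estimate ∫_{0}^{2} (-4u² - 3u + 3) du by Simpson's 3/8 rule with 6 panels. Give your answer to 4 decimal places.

-10.6667

h = (2 − 0)/6 = 0.333333.
Nodes u₀,…,u₆ = 0, 0.333333, 0.666667, 1, 1.333333, 1.666667, 2.
f(u) = -4u² - 3u + 3: f₀=3, f₁=1.555556, f₂=-0.777778, f₃=-4, f₄=-8.111111, f₅=-13.111111, f₆=-19.
(3h/8)·[f₀ + 3f₁ + 3f₂ + 2f₃ + 3f₄ + 3f₅ + f₆] = 0.125·(-85.333333) = -10.6667.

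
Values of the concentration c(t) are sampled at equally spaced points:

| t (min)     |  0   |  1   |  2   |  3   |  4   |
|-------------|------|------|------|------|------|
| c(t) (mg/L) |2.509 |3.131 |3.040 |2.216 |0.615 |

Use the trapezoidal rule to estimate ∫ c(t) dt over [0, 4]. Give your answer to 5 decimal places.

h = 1, n = 4.
(h/2)·[y₀ + 2y₁ + 2y₂ + 2y₃ + y₄] = 0.5·(19.898) = 9.94900.

9.94900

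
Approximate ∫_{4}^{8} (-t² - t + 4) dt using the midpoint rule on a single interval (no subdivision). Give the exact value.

M = (b−a)·f(6) = 4·(-38) = -152.

-152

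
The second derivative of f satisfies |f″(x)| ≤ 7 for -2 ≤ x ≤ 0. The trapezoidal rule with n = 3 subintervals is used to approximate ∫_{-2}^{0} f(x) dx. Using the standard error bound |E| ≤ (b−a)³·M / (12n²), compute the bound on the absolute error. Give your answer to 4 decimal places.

|E| ≤ (2)³·7 / (12·3²) = 56/108 = 0.5185.

0.5185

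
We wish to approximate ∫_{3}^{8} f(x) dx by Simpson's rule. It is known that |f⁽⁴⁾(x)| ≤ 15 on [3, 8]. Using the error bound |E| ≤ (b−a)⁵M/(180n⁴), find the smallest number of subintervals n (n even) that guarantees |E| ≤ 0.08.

Need 46875/(180n⁴) ≤ 0.08.
n⁴ ≥ 46875/(180·0.08) = 3255.21 ⇒ n ≥ 7.5534, so the smallest even n is 8. (n must be even for Simpson's rule.)

8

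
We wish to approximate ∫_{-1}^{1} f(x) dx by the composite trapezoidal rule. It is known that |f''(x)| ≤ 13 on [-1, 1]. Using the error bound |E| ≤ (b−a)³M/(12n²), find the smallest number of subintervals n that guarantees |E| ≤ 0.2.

7

Need 104/(12n²) ≤ 0.2.
n² ≥ 104/(12·0.2) = 43.3333 ⇒ n ≥ 6.5828, so the smallest n is 7.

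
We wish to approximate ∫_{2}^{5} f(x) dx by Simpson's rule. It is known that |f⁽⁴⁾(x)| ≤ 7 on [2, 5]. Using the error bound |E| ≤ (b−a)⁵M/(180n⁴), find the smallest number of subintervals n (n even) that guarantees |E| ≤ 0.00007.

20

Need 1701/(180n⁴) ≤ 0.00007.
n⁴ ≥ 1701/(180·0.00007) = 135000 ⇒ n ≥ 19.1683, so the smallest even n is 20. (n must be even for Simpson's rule.)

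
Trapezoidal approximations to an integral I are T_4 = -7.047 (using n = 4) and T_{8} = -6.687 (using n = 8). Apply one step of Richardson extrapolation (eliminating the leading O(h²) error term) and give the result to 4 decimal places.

-6.5670

R = (4·T_{8} − T_4) / 3 = (4·(-6.687) − (-7.047))/3 = (-19.701)/3 = -6.5670.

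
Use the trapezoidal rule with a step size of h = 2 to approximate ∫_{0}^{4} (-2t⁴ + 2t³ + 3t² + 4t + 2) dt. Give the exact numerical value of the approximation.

-304

h = (4 − 0)/2 = 2.
Nodes t₀,…,t₂ = 0, 2, 4.
f(t) = -2t⁴ + 2t³ + 3t² + 4t + 2: f₀=2, f₁=6, f₂=-318.
(h/2)·[f₀ + 2f₁ + f₂] = 1·(-304) = -304.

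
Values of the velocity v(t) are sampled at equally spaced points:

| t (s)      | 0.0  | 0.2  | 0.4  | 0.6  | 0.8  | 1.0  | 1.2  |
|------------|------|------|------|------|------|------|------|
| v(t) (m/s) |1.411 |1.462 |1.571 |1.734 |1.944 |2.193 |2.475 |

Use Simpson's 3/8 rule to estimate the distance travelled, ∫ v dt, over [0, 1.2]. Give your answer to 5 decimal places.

h = 0.2, n = 6.
(3h/8)·[y₀ + 3y₁ + 3y₂ + 2y₃ + 3y₄ + 3y₅ + y₆] = 0.075·(28.864) = 2.16480.

2.16480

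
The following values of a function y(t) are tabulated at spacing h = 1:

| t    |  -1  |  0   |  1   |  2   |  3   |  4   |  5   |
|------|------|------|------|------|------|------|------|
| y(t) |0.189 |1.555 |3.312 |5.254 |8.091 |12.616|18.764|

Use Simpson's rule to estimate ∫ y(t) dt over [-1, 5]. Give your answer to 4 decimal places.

39.8197

h = 1, n = 6.
(h/3)·[y₀ + 4y₁ + 2y₂ + 4y₃ + 2y₄ + 4y₅ + y₆] = 0.333333·(119.459) = 39.8197.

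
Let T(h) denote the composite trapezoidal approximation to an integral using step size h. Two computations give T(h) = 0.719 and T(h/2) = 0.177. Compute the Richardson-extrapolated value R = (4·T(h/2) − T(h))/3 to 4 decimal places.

R = (4·T(h/2) − T(h)) / 3 = (4·0.177 − 0.719)/3 = (-0.011)/3 = -0.0037.

-0.0037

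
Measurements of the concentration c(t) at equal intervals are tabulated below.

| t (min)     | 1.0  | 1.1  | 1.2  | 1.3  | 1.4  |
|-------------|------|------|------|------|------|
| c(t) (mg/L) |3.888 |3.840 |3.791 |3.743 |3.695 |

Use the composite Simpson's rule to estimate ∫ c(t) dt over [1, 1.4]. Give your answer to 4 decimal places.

1.5166

h = 0.1, n = 4.
(h/3)·[y₀ + 4y₁ + 2y₂ + 4y₃ + y₄] = 0.033333·(45.497) = 1.5166.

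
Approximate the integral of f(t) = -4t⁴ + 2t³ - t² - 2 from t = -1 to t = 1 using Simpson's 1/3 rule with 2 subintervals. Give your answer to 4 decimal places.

h = (1 − (-1))/2 = 1.
Nodes t₀,…,t₂ = -1, 0, 1.
f(t) = -4t⁴ + 2t³ - t² - 2: f₀=-9, f₁=-2, f₂=-5.
(h/3)·[f₀ + 4f₁ + f₂] = 0.333333·(-22) = -7.3333.

-7.3333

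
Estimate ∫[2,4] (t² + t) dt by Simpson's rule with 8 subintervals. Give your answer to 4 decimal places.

24.6667

h = (4 − 2)/8 = 0.25.
Nodes t₀,…,t₈ = 2, 2.25, 2.5, 2.75, 3, 3.25, 3.5, 3.75, 4.
f(t) = t² + t: f₀=6, f₁=7.3125, f₂=8.75, f₃=10.3125, f₄=12, f₅=13.8125, f₆=15.75, f₇=17.8125, f₈=20.
(h/3)·[f₀ + 4f₁ + 2f₂ + 4f₃ + 2f₄ + 4f₅ + 2f₆ + 4f₇ + f₈] = 0.083333·(296) = 24.6667.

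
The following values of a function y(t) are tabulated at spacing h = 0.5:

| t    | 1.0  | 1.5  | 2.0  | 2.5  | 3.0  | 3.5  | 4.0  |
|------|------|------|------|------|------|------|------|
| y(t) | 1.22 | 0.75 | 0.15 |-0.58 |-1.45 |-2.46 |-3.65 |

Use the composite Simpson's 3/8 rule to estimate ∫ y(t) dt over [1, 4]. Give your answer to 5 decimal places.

h = 0.5, n = 6.
(3h/8)·[y₀ + 3y₁ + 3y₂ + 2y₃ + 3y₄ + 3y₅ + y₆] = 0.1875·(-12.62) = -2.36625.

-2.36625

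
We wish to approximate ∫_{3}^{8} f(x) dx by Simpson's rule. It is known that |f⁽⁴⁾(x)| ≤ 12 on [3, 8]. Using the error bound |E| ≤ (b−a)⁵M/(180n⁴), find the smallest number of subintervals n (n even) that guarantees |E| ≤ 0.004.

Need 37500/(180n⁴) ≤ 0.004.
n⁴ ≥ 37500/(180·0.004) = 52083.3 ⇒ n ≥ 15.1069, so the smallest even n is 16. (n must be even for Simpson's rule.)

16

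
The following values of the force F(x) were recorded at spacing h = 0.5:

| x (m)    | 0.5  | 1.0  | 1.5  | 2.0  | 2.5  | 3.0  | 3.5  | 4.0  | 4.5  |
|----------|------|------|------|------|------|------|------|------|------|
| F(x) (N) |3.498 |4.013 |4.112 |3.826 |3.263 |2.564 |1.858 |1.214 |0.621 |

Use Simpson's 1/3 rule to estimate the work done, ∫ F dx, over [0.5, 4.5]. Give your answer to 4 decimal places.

11.5088

h = 0.5, n = 8.
(h/3)·[y₀ + 4y₁ + 2y₂ + 4y₃ + 2y₄ + 4y₅ + 2y₆ + 4y₇ + y₈] = 0.166667·(69.053) = 11.5088.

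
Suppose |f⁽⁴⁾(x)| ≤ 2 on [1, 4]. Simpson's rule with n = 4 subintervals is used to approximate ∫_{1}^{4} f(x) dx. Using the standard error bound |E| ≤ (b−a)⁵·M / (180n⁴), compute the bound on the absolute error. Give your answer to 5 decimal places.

0.01055

|E| ≤ (3)⁵·2 / (180·4⁴) = 486/46080 = 0.01055.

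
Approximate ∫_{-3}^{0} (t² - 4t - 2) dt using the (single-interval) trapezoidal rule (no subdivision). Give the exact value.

T = (b−a)/2 · [f(-3) + f(0)] = 1.5·[19 + (-2)] = 25.5.

25.5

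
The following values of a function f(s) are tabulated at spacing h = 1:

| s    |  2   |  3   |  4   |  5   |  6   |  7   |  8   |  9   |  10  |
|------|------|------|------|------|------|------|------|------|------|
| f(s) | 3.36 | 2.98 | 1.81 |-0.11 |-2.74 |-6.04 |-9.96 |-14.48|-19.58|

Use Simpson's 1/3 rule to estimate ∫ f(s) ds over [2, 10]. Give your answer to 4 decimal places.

-36.2000

h = 1, n = 8.
(h/3)·[y₀ + 4y₁ + 2y₂ + 4y₃ + 2y₄ + 4y₅ + 2y₆ + 4y₇ + y₈] = 0.333333·(-108.60) = -36.2000.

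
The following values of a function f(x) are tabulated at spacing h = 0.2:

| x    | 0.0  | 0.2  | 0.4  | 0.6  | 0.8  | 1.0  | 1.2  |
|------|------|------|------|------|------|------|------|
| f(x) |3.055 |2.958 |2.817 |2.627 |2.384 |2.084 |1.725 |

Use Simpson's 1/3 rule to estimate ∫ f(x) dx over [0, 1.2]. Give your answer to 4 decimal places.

3.0572

h = 0.2, n = 6.
(h/3)·[y₀ + 4y₁ + 2y₂ + 4y₃ + 2y₄ + 4y₅ + y₆] = 0.066667·(45.858) = 3.0572.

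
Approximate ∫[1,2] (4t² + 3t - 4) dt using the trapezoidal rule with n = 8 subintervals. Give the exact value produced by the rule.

9.84375

h = (2 − 1)/8 = 0.125.
Nodes t₀,…,t₈ = 1, 1.125, 1.25, 1.375, 1.5, 1.625, 1.75, 1.875, 2.
f(t) = 4t² + 3t - 4: f₀=3, f₁=4.4375, f₂=6, f₃=7.6875, f₄=9.5, f₅=11.4375, f₆=13.5, f₇=15.6875, f₈=18.
(h/2)·[f₀ + 2f₁ + 2f₂ + 2f₃ + 2f₄ + 2f₅ + 2f₆ + 2f₇ + f₈] = 0.0625·(157.5) = 9.84375.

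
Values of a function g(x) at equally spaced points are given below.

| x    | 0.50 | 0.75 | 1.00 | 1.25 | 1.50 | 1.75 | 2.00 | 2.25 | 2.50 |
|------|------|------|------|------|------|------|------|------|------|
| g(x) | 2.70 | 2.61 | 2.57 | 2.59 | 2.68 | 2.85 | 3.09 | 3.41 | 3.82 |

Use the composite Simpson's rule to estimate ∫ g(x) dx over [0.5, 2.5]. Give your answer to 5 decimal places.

5.75333

h = 0.25, n = 8.
(h/3)·[y₀ + 4y₁ + 2y₂ + 4y₃ + 2y₄ + 4y₅ + 2y₆ + 4y₇ + y₈] = 0.083333·(69.04) = 5.75333.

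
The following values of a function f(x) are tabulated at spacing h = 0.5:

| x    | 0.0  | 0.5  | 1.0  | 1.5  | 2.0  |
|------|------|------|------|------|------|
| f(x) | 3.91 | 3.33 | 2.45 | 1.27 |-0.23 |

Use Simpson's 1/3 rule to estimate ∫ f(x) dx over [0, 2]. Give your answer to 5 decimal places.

h = 0.5, n = 4.
(h/3)·[y₀ + 4y₁ + 2y₂ + 4y₃ + y₄] = 0.166667·(26.98) = 4.49667.

4.49667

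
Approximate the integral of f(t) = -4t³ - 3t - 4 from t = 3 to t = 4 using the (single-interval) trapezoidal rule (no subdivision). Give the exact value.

T = (b−a)/2 · [f(3) + f(4)] = 0.5·[(-121) + (-272)] = -196.5.

-196.5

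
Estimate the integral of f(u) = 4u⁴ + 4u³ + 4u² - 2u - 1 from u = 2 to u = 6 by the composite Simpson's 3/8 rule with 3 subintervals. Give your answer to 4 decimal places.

h = (6 − 2)/3 = 1.333333.
Nodes u₀,…,u₃ = 2, 3.333333, 4.666667, 6.
f(u) = 4u⁴ + 4u³ + 4u² - 2u - 1: f₀=107, f₁=678.753086, f₂=2380.382716, f₃=6179.
(3h/8)·[f₀ + 3f₁ + 3f₂ + f₃] = 0.5·(15463.407407) = 7731.7037.

7731.7037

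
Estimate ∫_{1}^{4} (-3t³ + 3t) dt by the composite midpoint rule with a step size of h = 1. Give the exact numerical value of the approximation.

-163.125

h = (4 − 1)/3 = 1.
Midpoints m₁,…,m₃ = 1.5, 2.5, 3.5.
f(m₁)=-5.625, f(m₂)=-39.375, f(m₃)=-118.125.
h·[f(m₁) + f(m₂) + f(m₃)] = 1·(-163.125) = -163.125.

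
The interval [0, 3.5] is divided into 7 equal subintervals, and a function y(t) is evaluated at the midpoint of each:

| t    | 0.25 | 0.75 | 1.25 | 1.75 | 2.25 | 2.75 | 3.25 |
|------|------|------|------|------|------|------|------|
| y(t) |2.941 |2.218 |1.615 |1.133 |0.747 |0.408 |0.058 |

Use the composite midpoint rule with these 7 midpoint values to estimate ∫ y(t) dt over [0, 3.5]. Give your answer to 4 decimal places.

4.5600

h = 0.5, n = 7.
h·[y(m₁) + y(m₂) + y(m₃) + y(m₄) + y(m₅) + y(m₆) + y(m₇)] = 0.5·(9.120) = 4.5600.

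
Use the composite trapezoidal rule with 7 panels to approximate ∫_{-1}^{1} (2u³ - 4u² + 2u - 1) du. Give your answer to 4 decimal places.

h = (1 − (-1))/7 = 0.285714.
Nodes u₀,…,u₇ = -1, -0.714286, -0.428571, -0.142857, 0.142857, 0.428571, 0.714286, 1.
f(u) = 2u³ - 4u² + 2u - 1: f₀=-9, f₁=-5.198251, f₂=-2.749271, f₃=-1.373178, f₄=-0.790087, f₅=-0.720117, f₆=-0.883382, f₇=-1.
(h/2)·[f₀ + 2f₁ + 2f₂ + 2f₃ + 2f₄ + 2f₅ + 2f₆ + f₇] = 0.142857·(-33.428571) = -4.7755.

-4.7755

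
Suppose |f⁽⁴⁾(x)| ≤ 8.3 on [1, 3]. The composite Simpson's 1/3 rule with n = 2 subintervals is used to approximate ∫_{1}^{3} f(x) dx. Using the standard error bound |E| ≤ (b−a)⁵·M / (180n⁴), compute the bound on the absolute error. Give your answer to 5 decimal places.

0.09222

|E| ≤ (2)⁵·8.3 / (180·2⁴) = 265.6/2880 = 0.09222.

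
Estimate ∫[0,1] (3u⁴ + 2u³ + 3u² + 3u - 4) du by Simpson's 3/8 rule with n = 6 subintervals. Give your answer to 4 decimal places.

-0.3993

h = (1 − 0)/6 = 0.166667.
Nodes u₀,…,u₆ = 0, 0.166667, 0.333333, 0.5, 0.666667, 0.833333, 1.
f(u) = 3u⁴ + 2u³ + 3u² + 3u - 4: f₀=-4, f₁=-3.405093, f₂=-2.555556, f₃=-1.3125, f₄=0.518519, f₅=3.1875, f₆=7.
(3h/8)·[f₀ + 3f₁ + 3f₂ + 2f₃ + 3f₄ + 3f₅ + f₆] = 0.0625·(-6.388889) = -0.3993.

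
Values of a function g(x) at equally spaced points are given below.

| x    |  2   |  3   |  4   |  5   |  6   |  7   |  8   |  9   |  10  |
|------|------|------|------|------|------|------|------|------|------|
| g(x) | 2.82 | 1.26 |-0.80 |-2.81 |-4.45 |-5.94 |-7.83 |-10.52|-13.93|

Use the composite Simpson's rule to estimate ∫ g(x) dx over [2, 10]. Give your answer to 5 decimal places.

-36.43667

h = 1, n = 8.
(h/3)·[y₀ + 4y₁ + 2y₂ + 4y₃ + 2y₄ + 4y₅ + 2y₆ + 4y₇ + y₈] = 0.333333·(-109.31) = -36.43667.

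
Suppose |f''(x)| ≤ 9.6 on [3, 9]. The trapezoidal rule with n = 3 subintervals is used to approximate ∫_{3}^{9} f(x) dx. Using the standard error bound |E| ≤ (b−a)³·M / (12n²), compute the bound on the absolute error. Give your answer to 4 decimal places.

|E| ≤ (6)³·9.6 / (12·3²) = 2073.6/108 = 19.2000.

19.2000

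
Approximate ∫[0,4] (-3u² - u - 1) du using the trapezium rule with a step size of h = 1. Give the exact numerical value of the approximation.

-78

h = (4 − 0)/4 = 1.
Nodes u₀,…,u₄ = 0, 1, 2, 3, 4.
f(u) = -3u² - u - 1: f₀=-1, f₁=-5, f₂=-15, f₃=-31, f₄=-53.
(h/2)·[f₀ + 2f₁ + 2f₂ + 2f₃ + f₄] = 0.5·(-156) = -78.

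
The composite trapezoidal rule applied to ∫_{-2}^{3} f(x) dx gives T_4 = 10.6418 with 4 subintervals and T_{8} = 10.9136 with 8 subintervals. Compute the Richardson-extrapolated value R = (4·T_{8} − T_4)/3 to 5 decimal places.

R = (4·T_{8} − T_4) / 3 = (4·10.9136 − 10.6418)/3 = (33.0126)/3 = 11.00420.

11.00420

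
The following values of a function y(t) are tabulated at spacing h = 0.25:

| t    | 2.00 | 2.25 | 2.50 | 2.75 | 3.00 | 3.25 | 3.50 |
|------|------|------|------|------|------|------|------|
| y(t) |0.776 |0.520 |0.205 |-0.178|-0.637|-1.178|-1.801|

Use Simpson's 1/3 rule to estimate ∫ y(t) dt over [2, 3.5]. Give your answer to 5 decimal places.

h = 0.25, n = 6.
(h/3)·[y₀ + 4y₁ + 2y₂ + 4y₃ + 2y₄ + 4y₅ + y₆] = 0.083333·(-5.233) = -0.43608.

-0.43608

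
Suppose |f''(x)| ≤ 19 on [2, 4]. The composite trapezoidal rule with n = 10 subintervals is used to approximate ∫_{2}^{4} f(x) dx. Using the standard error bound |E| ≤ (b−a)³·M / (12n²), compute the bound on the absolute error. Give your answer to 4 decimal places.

0.1267

|E| ≤ (2)³·19 / (12·10²) = 152/1200 = 0.1267.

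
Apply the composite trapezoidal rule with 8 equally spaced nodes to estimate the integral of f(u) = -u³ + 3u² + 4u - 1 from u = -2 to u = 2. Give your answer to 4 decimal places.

h = (2 − (-2))/7 = 0.571429.
Nodes u₀,…,u₇ = -2, -1.428571, -0.857143, -0.285714, 0.285714, 0.857143, 1.428571, 2.
f(u) = -u³ + 3u² + 4u - 1: f₀=11, f₁=2.323615, f₂=-1.594752, f₃=-1.874636, f₄=0.364431, f₅=4.002915, f₆=7.921283, f₇=11.
(h/2)·[f₀ + 2f₁ + 2f₂ + 2f₃ + 2f₄ + 2f₅ + 2f₆ + f₇] = 0.285714·(44.285714) = 12.6531.

12.6531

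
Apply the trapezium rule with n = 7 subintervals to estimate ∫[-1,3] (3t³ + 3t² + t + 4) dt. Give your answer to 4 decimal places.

h = (3 − (-1))/7 = 0.571429.
Nodes t₀,…,t₇ = -1, -0.428571, 0.142857, 0.714286, 1.285714, 1.857143, 2.428571, 3.
f(t) = 3t³ + 3t² + t + 4: f₀=3, f₁=3.886297, f₂=4.212828, f₃=7.338192, f₄=16.620991, f₅=35.419825, f₆=67.093294, f₇=115.
(h/2)·[f₀ + 2f₁ + 2f₂ + 2f₃ + 2f₄ + 2f₅ + 2f₆ + f₇] = 0.285714·(387.142857) = 110.6122.

110.6122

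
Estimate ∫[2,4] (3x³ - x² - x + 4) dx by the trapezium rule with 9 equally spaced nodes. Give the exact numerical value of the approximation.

163.875

h = (4 − 2)/8 = 0.25.
Nodes x₀,…,x₈ = 2, 2.25, 2.5, 2.75, 3, 3.25, 3.5, 3.75, 4.
f(x) = 3x³ - x² - x + 4: f₀=22, f₁=30.859375, f₂=42.125, f₃=56.078125, f₄=73, f₅=93.171875, f₆=116.875, f₇=144.390625, f₈=176.
(h/2)·[f₀ + 2f₁ + 2f₂ + 2f₃ + 2f₄ + 2f₅ + 2f₆ + 2f₇ + f₈] = 0.125·(1311) = 163.875.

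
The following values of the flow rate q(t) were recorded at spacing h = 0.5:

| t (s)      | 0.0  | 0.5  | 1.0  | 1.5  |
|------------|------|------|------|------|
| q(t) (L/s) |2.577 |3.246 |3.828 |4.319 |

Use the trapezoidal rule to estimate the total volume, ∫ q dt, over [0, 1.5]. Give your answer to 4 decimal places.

h = 0.5, n = 3.
(h/2)·[y₀ + 2y₁ + 2y₂ + y₃] = 0.25·(21.044) = 5.2610.

5.2610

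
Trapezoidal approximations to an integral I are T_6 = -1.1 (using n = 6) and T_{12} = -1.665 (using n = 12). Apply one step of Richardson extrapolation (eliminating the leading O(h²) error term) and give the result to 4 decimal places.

R = (4·T_{12} − T_6) / 3 = (4·(-1.665) − (-1.1))/3 = (-5.560)/3 = -1.8533.

-1.8533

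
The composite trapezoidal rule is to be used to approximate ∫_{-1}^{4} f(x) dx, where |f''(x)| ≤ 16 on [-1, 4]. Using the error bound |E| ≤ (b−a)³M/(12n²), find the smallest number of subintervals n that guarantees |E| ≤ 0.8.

15

Need 2000/(12n²) ≤ 0.8.
n² ≥ 2000/(12·0.8) = 208.333 ⇒ n ≥ 14.4338, so the smallest n is 15.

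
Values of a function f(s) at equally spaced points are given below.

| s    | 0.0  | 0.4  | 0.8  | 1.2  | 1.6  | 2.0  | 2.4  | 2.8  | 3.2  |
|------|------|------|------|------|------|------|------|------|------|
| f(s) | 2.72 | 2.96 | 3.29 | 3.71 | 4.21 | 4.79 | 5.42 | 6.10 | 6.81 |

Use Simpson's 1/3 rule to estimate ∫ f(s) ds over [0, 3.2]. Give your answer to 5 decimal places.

h = 0.4, n = 8.
(h/3)·[y₀ + 4y₁ + 2y₂ + 4y₃ + 2y₄ + 4y₅ + 2y₆ + 4y₇ + y₈] = 0.133333·(105.61) = 14.08133.

14.08133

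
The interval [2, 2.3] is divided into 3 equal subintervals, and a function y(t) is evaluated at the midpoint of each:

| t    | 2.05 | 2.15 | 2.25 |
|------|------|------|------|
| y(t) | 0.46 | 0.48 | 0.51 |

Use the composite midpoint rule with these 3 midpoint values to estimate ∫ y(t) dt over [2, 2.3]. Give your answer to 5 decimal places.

0.14500

h = 0.1, n = 3.
h·[y(m₁) + y(m₂) + y(m₃)] = 0.1·(1.45) = 0.14500.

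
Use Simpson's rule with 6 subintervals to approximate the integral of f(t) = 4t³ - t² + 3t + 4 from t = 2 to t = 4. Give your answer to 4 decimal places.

247.3333

h = (4 − 2)/6 = 0.333333.
Nodes t₀,…,t₆ = 2, 2.333333, 2.666667, 3, 3.333333, 3.666667, 4.
f(t) = 4t³ - t² + 3t + 4: f₀=38, f₁=56.370370, f₂=80.740741, f₃=112, f₄=151.037037, f₅=198.740741, f₆=256.
(h/3)·[f₀ + 4f₁ + 2f₂ + 4f₃ + 2f₄ + 4f₅ + f₆] = 0.111111·(2226) = 247.3333.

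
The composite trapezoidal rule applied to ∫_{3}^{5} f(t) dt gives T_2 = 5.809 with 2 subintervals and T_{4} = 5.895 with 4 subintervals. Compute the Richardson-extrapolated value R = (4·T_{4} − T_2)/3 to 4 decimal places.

R = (4·T_{4} − T_2) / 3 = (4·5.895 − 5.809)/3 = (17.771)/3 = 5.9237.

5.9237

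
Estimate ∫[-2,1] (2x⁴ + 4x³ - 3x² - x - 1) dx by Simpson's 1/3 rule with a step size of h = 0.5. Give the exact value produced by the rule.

-12.25

h = (1 − (-2))/6 = 0.5.
Nodes x₀,…,x₆ = -2, -1.5, -1, -0.5, 0, 0.5, 1.
f(x) = 2x⁴ + 4x³ - 3x² - x - 1: f₀=-11, f₁=-9.625, f₂=-5, f₃=-1.625, f₄=-1, f₅=-1.625, f₆=1.
(h/3)·[f₀ + 4f₁ + 2f₂ + 4f₃ + 2f₄ + 4f₅ + f₆] = 0.166667·(-73.5) = -12.25.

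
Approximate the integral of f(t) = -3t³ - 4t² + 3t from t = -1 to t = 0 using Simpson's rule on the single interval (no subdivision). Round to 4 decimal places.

S = (b−a)/6 · [f(-1) + 4f(-0.5) + f(0)] = 0.166667·[(-4) + 4·(-2.125) + 0] = -2.0833.

-2.0833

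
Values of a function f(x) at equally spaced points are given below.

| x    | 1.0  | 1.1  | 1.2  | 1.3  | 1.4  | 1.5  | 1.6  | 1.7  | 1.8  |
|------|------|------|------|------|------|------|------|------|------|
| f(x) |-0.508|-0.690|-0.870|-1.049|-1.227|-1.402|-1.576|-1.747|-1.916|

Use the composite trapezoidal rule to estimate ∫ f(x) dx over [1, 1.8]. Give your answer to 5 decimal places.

-0.97730

h = 0.1, n = 8.
(h/2)·[y₀ + 2y₁ + 2y₂ + 2y₃ + 2y₄ + 2y₅ + 2y₆ + 2y₇ + y₈] = 0.05·(-19.546) = -0.97730.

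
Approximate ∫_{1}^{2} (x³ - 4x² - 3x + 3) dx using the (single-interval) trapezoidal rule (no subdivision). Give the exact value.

T = (b−a)/2 · [f(1) + f(2)] = 0.5·[(-3) + (-11)] = -7.

-7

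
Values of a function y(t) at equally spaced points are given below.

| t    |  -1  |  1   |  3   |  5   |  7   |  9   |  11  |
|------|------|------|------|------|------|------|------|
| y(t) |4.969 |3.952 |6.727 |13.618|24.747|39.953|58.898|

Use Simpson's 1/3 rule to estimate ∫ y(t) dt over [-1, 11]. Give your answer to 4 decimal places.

237.9380

h = 2, n = 6.
(h/3)·[y₀ + 4y₁ + 2y₂ + 4y₃ + 2y₄ + 4y₅ + y₆] = 0.666667·(356.907) = 237.9380.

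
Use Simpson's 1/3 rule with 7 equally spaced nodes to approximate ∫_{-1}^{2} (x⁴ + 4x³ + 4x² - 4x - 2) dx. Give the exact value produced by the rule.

h = (2 − (-1))/6 = 0.5.
Nodes x₀,…,x₆ = -1, -0.5, 0, 0.5, 1, 1.5, 2.
f(x) = x⁴ + 4x³ + 4x² - 4x - 2: f₀=3, f₁=0.5625, f₂=-2, f₃=-2.4375, f₄=3, f₅=19.5625, f₆=54.
(h/3)·[f₀ + 4f₁ + 2f₂ + 4f₃ + 2f₄ + 4f₅ + f₆] = 0.166667·(129.75) = 21.625.

21.625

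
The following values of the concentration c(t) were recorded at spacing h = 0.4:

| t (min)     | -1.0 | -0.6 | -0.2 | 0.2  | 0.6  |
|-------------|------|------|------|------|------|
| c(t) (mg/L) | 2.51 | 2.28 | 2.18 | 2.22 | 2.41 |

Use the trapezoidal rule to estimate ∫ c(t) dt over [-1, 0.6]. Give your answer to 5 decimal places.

h = 0.4, n = 4.
(h/2)·[y₀ + 2y₁ + 2y₂ + 2y₃ + y₄] = 0.2·(18.28) = 3.65600.

3.65600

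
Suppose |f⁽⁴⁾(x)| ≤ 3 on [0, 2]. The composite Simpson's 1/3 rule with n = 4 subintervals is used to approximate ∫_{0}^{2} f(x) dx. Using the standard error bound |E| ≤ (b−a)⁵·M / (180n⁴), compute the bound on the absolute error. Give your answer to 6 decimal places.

0.002083

|E| ≤ (2)⁵·3 / (180·4⁴) = 96/46080 = 0.002083.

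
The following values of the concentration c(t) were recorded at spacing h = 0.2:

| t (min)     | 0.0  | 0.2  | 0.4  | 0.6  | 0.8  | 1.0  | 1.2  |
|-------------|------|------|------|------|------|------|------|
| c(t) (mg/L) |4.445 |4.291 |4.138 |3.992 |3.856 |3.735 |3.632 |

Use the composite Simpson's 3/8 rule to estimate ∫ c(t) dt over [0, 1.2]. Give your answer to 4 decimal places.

h = 0.2, n = 6.
(3h/8)·[y₀ + 3y₁ + 3y₂ + 2y₃ + 3y₄ + 3y₅ + y₆] = 0.075·(64.121) = 4.8091.

4.8091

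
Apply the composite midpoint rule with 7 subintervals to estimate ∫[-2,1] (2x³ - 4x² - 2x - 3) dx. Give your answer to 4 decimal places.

-25.1786

h = (1 − (-2))/7 = 0.428571.
Midpoints m₁,…,m₇ = -1.785714, -1.357143, -0.928571, -0.5, -0.071429, 0.357143, 0.785714.
f(m₁)=-23.572157, f(m₂)=-12.652332, f(m₃)=-6.193149, f(m₄)=-3.25, f(m₅)=-2.878280, f(m₆)=-4.133382, f(m₇)=-6.070700.
h·[f(m₁) + f(m₂) + f(m₃) + f(m₄) + f(m₅) + f(m₆) + f(m₇)] = 0.428571·(-58.75) = -25.1786.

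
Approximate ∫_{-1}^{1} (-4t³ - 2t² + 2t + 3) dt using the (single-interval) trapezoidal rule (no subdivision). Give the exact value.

T = (b−a)/2 · [f(-1) + f(1)] = 1·[3 + (-1)] = 2.

2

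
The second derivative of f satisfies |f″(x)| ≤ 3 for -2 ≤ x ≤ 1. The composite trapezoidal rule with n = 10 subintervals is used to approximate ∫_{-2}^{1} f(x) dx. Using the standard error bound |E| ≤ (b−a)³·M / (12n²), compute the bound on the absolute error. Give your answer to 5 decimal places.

|E| ≤ (3)³·3 / (12·10²) = 81/1200 = 0.06750.

0.06750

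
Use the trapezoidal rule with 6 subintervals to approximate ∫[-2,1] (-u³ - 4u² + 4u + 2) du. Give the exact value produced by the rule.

-8.5625

h = (1 − (-2))/6 = 0.5.
Nodes u₀,…,u₆ = -2, -1.5, -1, -0.5, 0, 0.5, 1.
f(u) = -u³ - 4u² + 4u + 2: f₀=-14, f₁=-9.625, f₂=-5, f₃=-0.875, f₄=2, f₅=2.875, f₆=1.
(h/2)·[f₀ + 2f₁ + 2f₂ + 2f₃ + 2f₄ + 2f₅ + f₆] = 0.25·(-34.25) = -8.5625.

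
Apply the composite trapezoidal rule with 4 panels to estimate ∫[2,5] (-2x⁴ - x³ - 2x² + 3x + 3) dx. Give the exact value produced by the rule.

h = (5 − 2)/4 = 0.75.
Nodes x₀,…,x₄ = 2, 2.75, 3.5, 4.25, 5.
f(x) = -2x⁴ - x³ - 2x² + 3x + 3: f₀=-39, f₁=-139.0546875, f₂=-354, f₃=-749.6484375, f₄=-1407.
(h/2)·[f₀ + 2f₁ + 2f₂ + 2f₃ + f₄] = 0.375·(-3931.40625) = -1474.27734375.

-1474.27734375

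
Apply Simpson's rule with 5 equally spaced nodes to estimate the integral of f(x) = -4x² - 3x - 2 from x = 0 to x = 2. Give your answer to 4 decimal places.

-20.6667

h = (2 − 0)/4 = 0.5.
Nodes x₀,…,x₄ = 0, 0.5, 1, 1.5, 2.
f(x) = -4x² - 3x - 2: f₀=-2, f₁=-4.5, f₂=-9, f₃=-15.5, f₄=-24.
(h/3)·[f₀ + 4f₁ + 2f₂ + 4f₃ + f₄] = 0.166667·(-124) = -20.6667.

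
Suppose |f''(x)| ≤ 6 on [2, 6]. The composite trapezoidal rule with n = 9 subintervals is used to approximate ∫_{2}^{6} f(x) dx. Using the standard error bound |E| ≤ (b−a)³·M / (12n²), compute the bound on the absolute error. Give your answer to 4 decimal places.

0.3951

|E| ≤ (4)³·6 / (12·9²) = 384/972 = 0.3951.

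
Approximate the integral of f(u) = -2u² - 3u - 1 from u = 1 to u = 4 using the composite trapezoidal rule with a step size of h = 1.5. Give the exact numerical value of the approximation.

h = (4 − 1)/2 = 1.5.
Nodes u₀,…,u₂ = 1, 2.5, 4.
f(u) = -2u² - 3u - 1: f₀=-6, f₁=-21, f₂=-45.
(h/2)·[f₀ + 2f₁ + f₂] = 0.75·(-93) = -69.75.

-69.75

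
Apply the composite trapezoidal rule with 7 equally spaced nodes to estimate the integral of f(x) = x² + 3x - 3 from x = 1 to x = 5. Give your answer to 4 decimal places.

65.6296

h = (5 − 1)/6 = 0.666667.
Nodes x₀,…,x₆ = 1, 1.666667, 2.333333, 3, 3.666667, 4.333333, 5.
f(x) = x² + 3x - 3: f₀=1, f₁=4.777778, f₂=9.444444, f₃=15, f₄=21.444444, f₅=28.777778, f₆=37.
(h/2)·[f₀ + 2f₁ + 2f₂ + 2f₃ + 2f₄ + 2f₅ + f₆] = 0.333333·(196.888889) = 65.6296.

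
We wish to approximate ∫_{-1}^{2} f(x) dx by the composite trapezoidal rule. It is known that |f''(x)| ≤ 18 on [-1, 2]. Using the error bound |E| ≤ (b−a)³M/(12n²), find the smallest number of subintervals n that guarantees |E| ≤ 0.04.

32

Need 486/(12n²) ≤ 0.04.
n² ≥ 486/(12·0.04) = 1012.5 ⇒ n ≥ 31.8198, so the smallest n is 32.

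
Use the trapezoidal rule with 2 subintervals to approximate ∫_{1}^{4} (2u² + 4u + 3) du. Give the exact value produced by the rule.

83.25

h = (4 − 1)/2 = 1.5.
Nodes u₀,…,u₂ = 1, 2.5, 4.
f(u) = 2u² + 4u + 3: f₀=9, f₁=25.5, f₂=51.
(h/2)·[f₀ + 2f₁ + f₂] = 0.75·(111) = 83.25.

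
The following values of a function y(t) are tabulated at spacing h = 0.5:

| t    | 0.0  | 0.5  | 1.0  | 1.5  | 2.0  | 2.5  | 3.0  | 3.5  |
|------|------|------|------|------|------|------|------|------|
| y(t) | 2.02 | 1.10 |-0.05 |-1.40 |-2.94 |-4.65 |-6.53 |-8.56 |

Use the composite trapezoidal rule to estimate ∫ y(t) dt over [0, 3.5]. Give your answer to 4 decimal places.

h = 0.5, n = 7.
(h/2)·[y₀ + 2y₁ + 2y₂ + 2y₃ + 2y₄ + 2y₅ + 2y₆ + y₇] = 0.25·(-35.48) = -8.8700.

-8.8700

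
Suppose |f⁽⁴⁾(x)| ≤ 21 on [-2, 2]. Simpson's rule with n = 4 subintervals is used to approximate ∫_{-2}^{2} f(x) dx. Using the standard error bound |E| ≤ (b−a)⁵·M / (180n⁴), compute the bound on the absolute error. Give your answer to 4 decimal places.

0.4667

|E| ≤ (4)⁵·21 / (180·4⁴) = 21504/46080 = 0.4667.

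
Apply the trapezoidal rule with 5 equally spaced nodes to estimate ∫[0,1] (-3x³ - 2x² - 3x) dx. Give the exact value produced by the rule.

h = (1 − 0)/4 = 0.25.
Nodes x₀,…,x₄ = 0, 0.25, 0.5, 0.75, 1.
f(x) = -3x³ - 2x² - 3x: f₀=0, f₁=-0.921875, f₂=-2.375, f₃=-4.640625, f₄=-8.
(h/2)·[f₀ + 2f₁ + 2f₂ + 2f₃ + f₄] = 0.125·(-23.875) = -2.984375.

-2.984375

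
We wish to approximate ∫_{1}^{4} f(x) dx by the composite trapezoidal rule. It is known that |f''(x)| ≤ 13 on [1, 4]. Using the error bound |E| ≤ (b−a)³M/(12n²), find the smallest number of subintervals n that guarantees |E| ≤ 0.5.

Need 351/(12n²) ≤ 0.5.
n² ≥ 351/(12·0.5) = 58.5 ⇒ n ≥ 7.6485, so the smallest n is 8.

8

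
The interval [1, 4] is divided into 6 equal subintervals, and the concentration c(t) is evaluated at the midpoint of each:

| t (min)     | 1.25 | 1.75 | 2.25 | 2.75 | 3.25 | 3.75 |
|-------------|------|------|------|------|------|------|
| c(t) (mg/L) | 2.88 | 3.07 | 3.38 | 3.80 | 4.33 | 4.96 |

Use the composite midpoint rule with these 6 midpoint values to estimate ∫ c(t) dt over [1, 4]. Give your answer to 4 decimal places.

h = 0.5, n = 6.
h·[y(m₁) + y(m₂) + y(m₃) + y(m₄) + y(m₅) + y(m₆)] = 0.5·(22.42) = 11.2100.

11.2100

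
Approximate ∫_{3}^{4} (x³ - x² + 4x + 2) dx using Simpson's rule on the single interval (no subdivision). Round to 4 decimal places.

S = (b−a)/6 · [f(3) + 4f(3.5) + f(4)] = 0.166667·[32 + 4·46.625 + 66] = 47.4167.

47.4167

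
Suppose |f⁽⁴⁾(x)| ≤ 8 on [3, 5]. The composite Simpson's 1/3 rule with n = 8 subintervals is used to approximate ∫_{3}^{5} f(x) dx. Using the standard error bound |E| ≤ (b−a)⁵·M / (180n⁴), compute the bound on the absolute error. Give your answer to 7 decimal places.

|E| ≤ (2)⁵·8 / (180·8⁴) = 256/737280 = 0.0003472.

0.0003472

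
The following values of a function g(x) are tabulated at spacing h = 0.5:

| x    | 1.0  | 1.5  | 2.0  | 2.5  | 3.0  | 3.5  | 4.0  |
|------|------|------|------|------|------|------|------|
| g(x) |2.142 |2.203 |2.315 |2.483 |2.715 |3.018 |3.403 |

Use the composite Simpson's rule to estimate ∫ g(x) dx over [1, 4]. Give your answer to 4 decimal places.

h = 0.5, n = 6.
(h/3)·[y₀ + 4y₁ + 2y₂ + 4y₃ + 2y₄ + 4y₅ + y₆] = 0.166667·(46.421) = 7.7368.

7.7368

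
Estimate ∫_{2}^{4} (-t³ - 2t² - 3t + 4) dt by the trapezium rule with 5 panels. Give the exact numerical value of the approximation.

-107.92

h = (4 − 2)/5 = 0.4.
Nodes t₀,…,t₅ = 2, 2.4, 2.8, 3.2, 3.6, 4.
f(t) = -t³ - 2t² - 3t + 4: f₀=-18, f₁=-28.544, f₂=-42.032, f₃=-58.848, f₄=-79.376, f₅=-104.
(h/2)·[f₀ + 2f₁ + 2f₂ + 2f₃ + 2f₄ + f₅] = 0.2·(-539.6) = -107.92.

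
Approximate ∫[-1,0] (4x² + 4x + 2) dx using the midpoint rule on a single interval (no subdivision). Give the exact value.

1

M = (b−a)·f(-0.5) = 1·(1) = 1.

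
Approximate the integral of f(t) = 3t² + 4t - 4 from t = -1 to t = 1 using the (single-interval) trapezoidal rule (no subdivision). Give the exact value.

T = (b−a)/2 · [f(-1) + f(1)] = 1·[(-5) + 3] = -2.

-2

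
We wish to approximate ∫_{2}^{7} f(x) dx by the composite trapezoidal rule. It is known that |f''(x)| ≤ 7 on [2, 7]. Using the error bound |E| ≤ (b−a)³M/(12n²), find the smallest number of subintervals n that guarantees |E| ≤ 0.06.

35

Need 875/(12n²) ≤ 0.06.
n² ≥ 875/(12·0.06) = 1215.28 ⇒ n ≥ 34.8608, so the smallest n is 35.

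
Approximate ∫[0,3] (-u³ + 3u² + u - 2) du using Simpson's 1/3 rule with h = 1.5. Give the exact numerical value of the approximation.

h = (3 − 0)/2 = 1.5.
Nodes u₀,…,u₂ = 0, 1.5, 3.
f(u) = -u³ + 3u² + u - 2: f₀=-2, f₁=2.875, f₂=1.
(h/3)·[f₀ + 4f₁ + f₂] = 0.5·(10.5) = 5.25.

5.25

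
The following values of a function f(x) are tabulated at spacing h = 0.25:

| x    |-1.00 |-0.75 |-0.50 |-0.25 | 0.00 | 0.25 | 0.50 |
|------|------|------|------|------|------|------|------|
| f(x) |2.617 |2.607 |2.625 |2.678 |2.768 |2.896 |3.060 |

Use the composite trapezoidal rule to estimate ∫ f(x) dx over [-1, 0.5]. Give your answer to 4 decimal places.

h = 0.25, n = 6.
(h/2)·[y₀ + 2y₁ + 2y₂ + 2y₃ + 2y₄ + 2y₅ + y₆] = 0.125·(32.825) = 4.1031.

4.1031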